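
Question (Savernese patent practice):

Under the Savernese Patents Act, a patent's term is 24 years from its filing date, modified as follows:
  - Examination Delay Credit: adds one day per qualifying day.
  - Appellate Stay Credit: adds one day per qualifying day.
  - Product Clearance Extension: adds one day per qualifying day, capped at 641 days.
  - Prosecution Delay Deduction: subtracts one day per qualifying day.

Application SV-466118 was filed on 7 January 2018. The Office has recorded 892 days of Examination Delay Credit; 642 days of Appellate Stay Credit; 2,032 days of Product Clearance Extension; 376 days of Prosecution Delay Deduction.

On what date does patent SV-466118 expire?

December 11, 2046

Base term: filing date + 24 years → 7 January 2042.
Examination Delay Credit: +892 days → 17 June 2044.
Appellate Stay Credit: +642 days → 21 March 2046.
Product Clearance Extension: 2032 days claimed exceeds the 641-day cap, so +641 days → 22 December 2047.
Prosecution Delay Deduction: −376 days → 11 December 2046.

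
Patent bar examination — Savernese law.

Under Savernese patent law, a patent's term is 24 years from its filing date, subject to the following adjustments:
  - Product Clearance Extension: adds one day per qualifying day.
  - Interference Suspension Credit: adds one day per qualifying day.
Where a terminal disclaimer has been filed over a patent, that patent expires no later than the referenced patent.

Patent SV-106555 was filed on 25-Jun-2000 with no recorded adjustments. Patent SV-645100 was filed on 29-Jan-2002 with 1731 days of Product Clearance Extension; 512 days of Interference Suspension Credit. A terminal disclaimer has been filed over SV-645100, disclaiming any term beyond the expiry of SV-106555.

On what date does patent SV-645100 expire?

June 25, 2024

Natural term of SV-645100:
  Base: filing + 24 years → 29 January 2026.
  Product Clearance Extension: +1731 days → 26 October 2030.
  Interference Suspension Credit: +512 days → 21 March 2032.
Expiry of referenced patent SV-106555:
  Base: filing + 24 years → 25 June 2024.
Terminal disclaimer: SV-645100 expires on the earlier of 21 March 2032 and 25 June 2024.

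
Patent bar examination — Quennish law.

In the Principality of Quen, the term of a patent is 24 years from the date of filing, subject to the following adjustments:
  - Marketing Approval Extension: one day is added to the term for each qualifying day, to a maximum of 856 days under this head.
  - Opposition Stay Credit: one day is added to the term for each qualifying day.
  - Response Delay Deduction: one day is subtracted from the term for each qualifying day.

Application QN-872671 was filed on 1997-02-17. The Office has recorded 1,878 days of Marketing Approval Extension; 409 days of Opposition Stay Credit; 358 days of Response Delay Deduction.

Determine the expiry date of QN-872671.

2023-08-13

Base term: filing date + 24 years → 17 February 2021.
Marketing Approval Extension: 1878 days claimed exceeds the 856-day cap, so +856 days → 23 June 2023.
Opposition Stay Credit: +409 days → 5 August 2024.
Response Delay Deduction: −358 days → 13 August 2023.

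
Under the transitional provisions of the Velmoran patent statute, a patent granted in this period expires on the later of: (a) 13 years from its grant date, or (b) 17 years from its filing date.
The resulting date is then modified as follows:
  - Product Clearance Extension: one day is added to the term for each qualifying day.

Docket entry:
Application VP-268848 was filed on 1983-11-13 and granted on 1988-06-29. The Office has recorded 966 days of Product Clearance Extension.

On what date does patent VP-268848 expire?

(a) grant + 13 years → 29 June 2001.
(b) filing + 17 years → 13 November 2000.
Later of the two: 29 June 2001.
Product Clearance Extension: +966 days → 20 February 2004.

2004-02-20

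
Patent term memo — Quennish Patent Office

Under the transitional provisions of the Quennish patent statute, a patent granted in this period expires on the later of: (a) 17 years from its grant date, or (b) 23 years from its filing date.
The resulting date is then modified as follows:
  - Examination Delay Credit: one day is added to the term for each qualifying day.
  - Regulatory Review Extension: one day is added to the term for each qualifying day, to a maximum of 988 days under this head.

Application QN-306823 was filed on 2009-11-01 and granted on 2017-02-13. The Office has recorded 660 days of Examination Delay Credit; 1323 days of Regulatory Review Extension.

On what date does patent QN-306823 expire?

(a) grant + 17 years → 13 February 2034.
(b) filing + 23 years → 1 November 2032.
Later of the two: 13 February 2034.
Examination Delay Credit: +660 days → 5 December 2035.
Regulatory Review Extension: 1323 days claimed exceeds the 988-day cap, so +988 days → 19 August 2038.

August 19, 2038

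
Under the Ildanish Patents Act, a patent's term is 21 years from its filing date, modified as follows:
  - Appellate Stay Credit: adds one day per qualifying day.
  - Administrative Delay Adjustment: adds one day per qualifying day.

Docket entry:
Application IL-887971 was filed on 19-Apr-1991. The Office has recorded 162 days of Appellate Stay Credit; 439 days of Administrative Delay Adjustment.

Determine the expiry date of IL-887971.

Base term: filing date + 21 years → 19 April 2012.
Appellate Stay Credit: +162 days → 28 September 2012.
Administrative Delay Adjustment: +439 days → 11 December 2013.

December 11, 2013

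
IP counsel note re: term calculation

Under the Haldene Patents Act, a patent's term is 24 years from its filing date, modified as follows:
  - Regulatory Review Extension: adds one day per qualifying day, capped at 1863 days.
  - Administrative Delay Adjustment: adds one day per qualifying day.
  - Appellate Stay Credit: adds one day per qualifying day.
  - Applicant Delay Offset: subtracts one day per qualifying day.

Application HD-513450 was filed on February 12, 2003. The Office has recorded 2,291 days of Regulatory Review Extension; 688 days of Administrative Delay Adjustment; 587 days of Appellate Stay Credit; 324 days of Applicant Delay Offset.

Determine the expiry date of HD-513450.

Base term: filing date + 24 years → 12 February 2027.
Regulatory Review Extension: 2291 days claimed exceeds the 1863-day cap, so +1863 days → 20 March 2032.
Administrative Delay Adjustment: +688 days → 6 February 2034.
Appellate Stay Credit: +587 days → 16 September 2035.
Applicant Delay Offset: −324 days → 27 October 2034.

2034-10-27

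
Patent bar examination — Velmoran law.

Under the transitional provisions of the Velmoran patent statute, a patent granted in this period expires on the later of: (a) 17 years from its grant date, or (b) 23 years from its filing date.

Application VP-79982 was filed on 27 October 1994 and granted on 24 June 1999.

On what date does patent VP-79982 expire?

October 27, 2017

(a) grant + 17 years → 24 June 2016.
(b) filing + 23 years → 27 October 2017.
Later of the two: 27 October 2017.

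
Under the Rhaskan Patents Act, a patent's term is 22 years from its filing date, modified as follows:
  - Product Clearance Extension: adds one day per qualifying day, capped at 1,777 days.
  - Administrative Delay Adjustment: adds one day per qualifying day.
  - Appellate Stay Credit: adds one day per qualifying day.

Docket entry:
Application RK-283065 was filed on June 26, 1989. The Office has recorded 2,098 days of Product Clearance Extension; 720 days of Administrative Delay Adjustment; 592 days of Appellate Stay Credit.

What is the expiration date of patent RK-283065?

2019-12-10

Base term: filing date + 22 years → 26 June 2011.
Product Clearance Extension: 2098 days claimed exceeds the 1777-day cap, so +1777 days → 7 May 2016.
Administrative Delay Adjustment: +720 days → 27 April 2018.
Appellate Stay Credit: +592 days → 10 December 2019.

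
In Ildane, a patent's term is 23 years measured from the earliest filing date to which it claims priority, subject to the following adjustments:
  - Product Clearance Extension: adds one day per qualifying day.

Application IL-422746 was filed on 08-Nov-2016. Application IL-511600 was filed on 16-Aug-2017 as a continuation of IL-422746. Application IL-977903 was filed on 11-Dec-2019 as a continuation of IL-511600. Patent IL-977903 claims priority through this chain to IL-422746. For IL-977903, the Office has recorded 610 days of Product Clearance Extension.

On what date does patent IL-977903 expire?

Earliest priority filing: 8 November 2016.
Base term: 8 November 2016 + 23 years → 8 November 2039.
Product Clearance Extension: +610 days → 10 July 2041.

July 10, 2041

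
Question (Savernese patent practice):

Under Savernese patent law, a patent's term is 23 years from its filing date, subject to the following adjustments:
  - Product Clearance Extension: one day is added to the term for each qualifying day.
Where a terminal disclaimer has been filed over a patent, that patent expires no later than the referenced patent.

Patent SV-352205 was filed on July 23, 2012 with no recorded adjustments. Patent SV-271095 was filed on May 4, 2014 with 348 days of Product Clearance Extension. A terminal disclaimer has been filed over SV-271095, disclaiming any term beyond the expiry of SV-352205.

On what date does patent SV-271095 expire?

July 23, 2035

Natural term of SV-271095:
  Base: filing + 23 years → 4 May 2037.
  Product Clearance Extension: +348 days → 17 April 2038.
Expiry of referenced patent SV-352205:
  Base: filing + 23 years → 23 July 2035.
Terminal disclaimer: SV-271095 expires on the earlier of 17 April 2038 and 23 July 2035.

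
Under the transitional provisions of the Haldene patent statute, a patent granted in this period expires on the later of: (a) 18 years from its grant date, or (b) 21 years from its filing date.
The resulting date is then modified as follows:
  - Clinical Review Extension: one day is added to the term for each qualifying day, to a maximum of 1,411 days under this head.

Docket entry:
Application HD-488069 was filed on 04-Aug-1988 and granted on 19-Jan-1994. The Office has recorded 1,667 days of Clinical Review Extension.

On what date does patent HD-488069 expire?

November 30, 2015

(a) grant + 18 years → 19 January 2012.
(b) filing + 21 years → 4 August 2009.
Later of the two: 19 January 2012.
Clinical Review Extension: 1667 days claimed exceeds the 1411-day cap, so +1411 days → 30 November 2015.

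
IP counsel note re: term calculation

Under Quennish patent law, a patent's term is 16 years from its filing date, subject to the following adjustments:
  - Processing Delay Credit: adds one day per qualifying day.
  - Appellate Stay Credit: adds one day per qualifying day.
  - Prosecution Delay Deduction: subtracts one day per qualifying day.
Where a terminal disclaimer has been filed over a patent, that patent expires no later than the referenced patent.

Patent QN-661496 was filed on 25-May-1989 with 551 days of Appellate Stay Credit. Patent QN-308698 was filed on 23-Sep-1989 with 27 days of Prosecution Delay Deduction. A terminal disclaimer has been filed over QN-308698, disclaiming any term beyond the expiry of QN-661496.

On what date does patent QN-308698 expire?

Natural term of QN-308698:
  Base: filing + 16 years → 23 September 2005.
  Prosecution Delay Deduction: −27 days → 27 August 2005.
Expiry of referenced patent QN-661496:
  Base: filing + 16 years → 25 May 2005.
  Appellate Stay Credit: +551 days → 27 November 2006.
Terminal disclaimer: QN-308698 expires on the earlier of 27 August 2005 and 27 November 2006.

August 27, 2005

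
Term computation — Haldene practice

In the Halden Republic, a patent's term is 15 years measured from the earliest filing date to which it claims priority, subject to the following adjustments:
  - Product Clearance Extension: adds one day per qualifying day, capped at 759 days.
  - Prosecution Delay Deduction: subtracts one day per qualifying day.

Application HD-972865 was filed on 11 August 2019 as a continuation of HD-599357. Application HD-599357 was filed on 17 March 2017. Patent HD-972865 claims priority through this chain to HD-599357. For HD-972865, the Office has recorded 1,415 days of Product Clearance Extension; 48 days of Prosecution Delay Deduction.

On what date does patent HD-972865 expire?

February 26, 2034

Earliest priority filing: 17 March 2017.
Base term: 17 March 2017 + 15 years → 17 March 2032.
Product Clearance Extension: 1415 days claimed exceeds the 759-day cap, so +759 days → 15 April 2034.
Prosecution Delay Deduction: −48 days → 26 February 2034.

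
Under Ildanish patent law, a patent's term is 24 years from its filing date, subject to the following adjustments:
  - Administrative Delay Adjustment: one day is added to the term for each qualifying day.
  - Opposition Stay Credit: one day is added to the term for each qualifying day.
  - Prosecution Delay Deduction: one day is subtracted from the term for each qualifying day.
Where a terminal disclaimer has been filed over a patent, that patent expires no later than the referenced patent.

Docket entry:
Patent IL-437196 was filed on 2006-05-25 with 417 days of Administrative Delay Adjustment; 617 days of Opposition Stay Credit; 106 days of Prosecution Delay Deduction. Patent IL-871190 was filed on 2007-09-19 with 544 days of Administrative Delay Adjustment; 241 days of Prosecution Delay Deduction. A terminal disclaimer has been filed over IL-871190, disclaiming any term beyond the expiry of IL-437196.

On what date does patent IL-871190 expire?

Natural term of IL-871190:
  Base: filing + 24 years → 19 September 2031.
  Administrative Delay Adjustment: +544 days → 16 March 2033.
  Prosecution Delay Deduction: −241 days → 18 July 2032.
Expiry of referenced patent IL-437196:
  Base: filing + 24 years → 25 May 2030.
  Administrative Delay Adjustment: +417 days → 16 July 2031.
  Opposition Stay Credit: +617 days → 24 March 2033.
  Prosecution Delay Deduction: −106 days → 8 December 2032.
Terminal disclaimer: IL-871190 expires on the earlier of 18 July 2032 and 8 December 2032.

July 18, 2032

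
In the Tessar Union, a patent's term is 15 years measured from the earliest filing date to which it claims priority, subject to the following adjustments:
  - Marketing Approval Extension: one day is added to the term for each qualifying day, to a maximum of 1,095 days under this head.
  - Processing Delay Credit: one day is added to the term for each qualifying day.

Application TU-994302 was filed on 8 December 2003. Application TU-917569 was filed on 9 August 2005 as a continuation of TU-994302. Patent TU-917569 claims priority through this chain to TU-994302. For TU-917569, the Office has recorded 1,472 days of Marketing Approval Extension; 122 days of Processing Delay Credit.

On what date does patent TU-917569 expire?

2022-04-08

Earliest priority filing: 8 December 2003.
Base term: 8 December 2003 + 15 years → 8 December 2018.
Marketing Approval Extension: 1472 days claimed exceeds the 1095-day cap, so +1095 days → 7 December 2021.
Processing Delay Credit: +122 days → 8 April 2022.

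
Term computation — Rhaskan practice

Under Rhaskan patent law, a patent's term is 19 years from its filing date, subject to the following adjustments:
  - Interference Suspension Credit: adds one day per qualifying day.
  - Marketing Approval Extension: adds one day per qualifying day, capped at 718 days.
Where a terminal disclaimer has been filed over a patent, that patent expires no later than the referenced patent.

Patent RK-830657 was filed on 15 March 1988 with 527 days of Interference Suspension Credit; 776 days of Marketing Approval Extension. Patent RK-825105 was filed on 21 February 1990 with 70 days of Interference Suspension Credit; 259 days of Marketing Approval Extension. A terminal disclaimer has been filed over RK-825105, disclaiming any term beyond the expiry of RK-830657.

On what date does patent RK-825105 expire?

January 16, 2010

Natural term of RK-825105:
  Base: filing + 19 years → 21 February 2009.
  Interference Suspension Credit: +70 days → 2 May 2009.
  Marketing Approval Extension: 259 days (within the 718-day cap) → +259 days → 16 January 2010.
Expiry of referenced patent RK-830657:
  Base: filing + 19 years → 15 March 2007.
  Interference Suspension Credit: +527 days → 23 August 2008.
  Marketing Approval Extension: 776 days claimed exceeds the 718-day cap, so +718 days → 11 August 2010.
Terminal disclaimer: RK-825105 expires on the earlier of 16 January 2010 and 11 August 2010.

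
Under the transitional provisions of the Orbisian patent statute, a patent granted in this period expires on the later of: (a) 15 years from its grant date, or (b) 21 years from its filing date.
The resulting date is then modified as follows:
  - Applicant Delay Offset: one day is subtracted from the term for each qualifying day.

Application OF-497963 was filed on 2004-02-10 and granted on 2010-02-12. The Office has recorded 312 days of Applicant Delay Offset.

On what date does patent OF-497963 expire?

(a) grant + 15 years → 12 February 2025.
(b) filing + 21 years → 10 February 2025.
Later of the two: 12 February 2025.
Applicant Delay Offset: −312 days → 6 April 2024.

April 6, 2024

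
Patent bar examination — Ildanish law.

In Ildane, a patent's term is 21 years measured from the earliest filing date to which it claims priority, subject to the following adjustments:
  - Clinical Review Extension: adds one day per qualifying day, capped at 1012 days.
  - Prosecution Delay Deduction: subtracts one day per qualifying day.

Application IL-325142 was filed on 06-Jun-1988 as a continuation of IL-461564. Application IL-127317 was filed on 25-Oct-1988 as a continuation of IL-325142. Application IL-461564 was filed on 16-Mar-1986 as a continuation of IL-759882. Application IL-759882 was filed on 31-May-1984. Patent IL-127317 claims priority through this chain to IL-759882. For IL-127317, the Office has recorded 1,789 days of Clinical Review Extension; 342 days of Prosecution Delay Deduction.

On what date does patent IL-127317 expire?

2007-04-01

Earliest priority filing: 31 May 1984.
Base term: 31 May 1984 + 21 years → 31 May 2005.
Clinical Review Extension: 1789 days claimed exceeds the 1012-day cap, so +1012 days → 8 March 2008.
Prosecution Delay Deduction: −342 days → 1 April 2007.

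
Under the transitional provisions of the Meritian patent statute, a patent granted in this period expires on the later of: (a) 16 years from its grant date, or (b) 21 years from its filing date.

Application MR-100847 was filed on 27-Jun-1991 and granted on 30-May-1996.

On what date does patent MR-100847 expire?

2012-06-27

(a) grant + 16 years → 30 May 2012.
(b) filing + 21 years → 27 June 2012.
Later of the two: 27 June 2012.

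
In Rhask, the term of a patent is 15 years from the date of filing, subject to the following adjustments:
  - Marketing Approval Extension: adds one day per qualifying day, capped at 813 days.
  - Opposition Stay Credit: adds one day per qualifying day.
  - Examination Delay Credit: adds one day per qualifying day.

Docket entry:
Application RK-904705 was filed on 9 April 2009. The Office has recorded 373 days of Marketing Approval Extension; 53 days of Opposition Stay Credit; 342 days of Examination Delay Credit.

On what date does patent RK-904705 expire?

2026-05-17

Base term: filing date + 15 years → 9 April 2024.
Marketing Approval Extension: 373 days (within the 813-day cap) → +373 days → 17 April 2025.
Opposition Stay Credit: +53 days → 9 June 2025.
Examination Delay Credit: +342 days → 17 May 2026.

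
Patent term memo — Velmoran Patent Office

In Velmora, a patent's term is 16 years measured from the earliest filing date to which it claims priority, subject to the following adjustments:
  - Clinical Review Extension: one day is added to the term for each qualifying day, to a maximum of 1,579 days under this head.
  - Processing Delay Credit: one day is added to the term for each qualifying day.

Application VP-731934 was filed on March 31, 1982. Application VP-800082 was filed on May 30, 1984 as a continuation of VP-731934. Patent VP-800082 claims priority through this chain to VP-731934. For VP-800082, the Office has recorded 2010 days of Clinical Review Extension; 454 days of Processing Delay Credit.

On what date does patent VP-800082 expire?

2003-10-24

Earliest priority filing: 31 March 1982.
Base term: 31 March 1982 + 16 years → 31 March 1998.
Clinical Review Extension: 2010 days claimed exceeds the 1579-day cap, so +1579 days → 27 July 2002.
Processing Delay Credit: +454 days → 24 October 2003.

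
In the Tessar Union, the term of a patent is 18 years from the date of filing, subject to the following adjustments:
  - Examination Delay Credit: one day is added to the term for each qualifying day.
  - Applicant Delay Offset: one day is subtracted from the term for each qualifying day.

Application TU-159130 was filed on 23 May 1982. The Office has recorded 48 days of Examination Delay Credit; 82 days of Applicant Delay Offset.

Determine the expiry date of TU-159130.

Base term: filing date + 18 years → 23 May 2000.
Examination Delay Credit: +48 days → 10 July 2000.
Applicant Delay Offset: −82 days → 19 April 2000.

April 19, 2000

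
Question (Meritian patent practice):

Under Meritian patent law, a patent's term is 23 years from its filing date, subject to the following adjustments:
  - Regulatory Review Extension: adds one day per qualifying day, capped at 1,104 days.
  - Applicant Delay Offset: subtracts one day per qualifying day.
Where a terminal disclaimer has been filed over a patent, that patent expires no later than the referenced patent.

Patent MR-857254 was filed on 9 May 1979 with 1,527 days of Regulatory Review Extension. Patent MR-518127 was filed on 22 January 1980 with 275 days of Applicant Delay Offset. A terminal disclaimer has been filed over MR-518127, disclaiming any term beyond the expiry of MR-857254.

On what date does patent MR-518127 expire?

April 22, 2002

Natural term of MR-518127:
  Base: filing + 23 years → 22 January 2003.
  Applicant Delay Offset: −275 days → 22 April 2002.
Expiry of referenced patent MR-857254:
  Base: filing + 23 years → 9 May 2002.
  Regulatory Review Extension: 1527 days claimed exceeds the 1104-day cap, so +1104 days → 17 May 2005.
Terminal disclaimer: MR-518127 expires on the earlier of 22 April 2002 and 17 May 2005.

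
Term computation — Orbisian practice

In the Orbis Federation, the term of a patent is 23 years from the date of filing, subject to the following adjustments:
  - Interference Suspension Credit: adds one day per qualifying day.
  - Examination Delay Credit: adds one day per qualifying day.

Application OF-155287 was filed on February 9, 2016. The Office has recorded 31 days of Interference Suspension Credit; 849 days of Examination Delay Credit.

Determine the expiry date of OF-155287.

2041-07-08

Base term: filing date + 23 years → 9 February 2039.
Interference Suspension Credit: +31 days → 12 March 2039.
Examination Delay Credit: +849 days → 8 July 2041.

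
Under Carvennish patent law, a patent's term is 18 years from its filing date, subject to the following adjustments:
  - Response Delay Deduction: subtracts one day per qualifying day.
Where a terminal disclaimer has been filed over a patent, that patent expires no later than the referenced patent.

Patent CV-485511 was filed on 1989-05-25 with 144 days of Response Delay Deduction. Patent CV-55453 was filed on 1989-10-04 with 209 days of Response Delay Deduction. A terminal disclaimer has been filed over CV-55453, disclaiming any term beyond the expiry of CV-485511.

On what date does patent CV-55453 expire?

January 1, 2007

Natural term of CV-55453:
  Base: filing + 18 years → 4 October 2007.
  Response Delay Deduction: −209 days → 9 March 2007.
Expiry of referenced patent CV-485511:
  Base: filing + 18 years → 25 May 2007.
  Response Delay Deduction: −144 days → 1 January 2007.
Terminal disclaimer: CV-55453 expires on the earlier of 9 March 2007 and 1 January 2007.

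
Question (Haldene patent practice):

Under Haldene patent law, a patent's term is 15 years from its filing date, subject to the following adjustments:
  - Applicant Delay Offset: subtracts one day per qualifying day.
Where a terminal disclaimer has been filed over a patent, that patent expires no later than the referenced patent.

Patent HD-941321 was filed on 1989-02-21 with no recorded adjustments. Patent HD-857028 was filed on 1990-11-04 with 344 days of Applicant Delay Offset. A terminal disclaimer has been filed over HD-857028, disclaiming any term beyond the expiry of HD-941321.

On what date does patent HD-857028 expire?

February 21, 2004

Natural term of HD-857028:
  Base: filing + 15 years → 4 November 2005.
  Applicant Delay Offset: −344 days → 25 November 2004.
Expiry of referenced patent HD-941321:
  Base: filing + 15 years → 21 February 2004.
Terminal disclaimer: HD-857028 expires on the earlier of 25 November 2004 and 21 February 2004.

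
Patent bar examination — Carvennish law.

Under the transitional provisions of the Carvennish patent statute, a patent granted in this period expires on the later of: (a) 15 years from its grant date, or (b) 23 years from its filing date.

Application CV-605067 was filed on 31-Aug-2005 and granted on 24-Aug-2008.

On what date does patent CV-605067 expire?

(a) grant + 15 years → 24 August 2023.
(b) filing + 23 years → 31 August 2028.
Later of the two: 31 August 2028.

August 31, 2028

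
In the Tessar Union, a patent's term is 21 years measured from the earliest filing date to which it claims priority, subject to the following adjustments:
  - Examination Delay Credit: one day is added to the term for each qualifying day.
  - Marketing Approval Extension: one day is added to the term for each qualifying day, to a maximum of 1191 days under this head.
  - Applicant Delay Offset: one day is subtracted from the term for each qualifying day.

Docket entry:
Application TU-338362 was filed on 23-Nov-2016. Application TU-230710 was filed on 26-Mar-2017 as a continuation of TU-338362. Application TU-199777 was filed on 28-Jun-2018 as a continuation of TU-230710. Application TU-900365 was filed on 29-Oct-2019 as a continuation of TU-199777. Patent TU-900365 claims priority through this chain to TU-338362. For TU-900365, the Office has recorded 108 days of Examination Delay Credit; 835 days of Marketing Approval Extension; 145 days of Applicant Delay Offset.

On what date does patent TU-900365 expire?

Earliest priority filing: 23 November 2016.
Base term: 23 November 2016 + 21 years → 23 November 2037.
Examination Delay Credit: +108 days → 11 March 2038.
Marketing Approval Extension: 835 days (within the 1191-day cap) → +835 days → 23 June 2040.
Applicant Delay Offset: −145 days → 30 January 2040.

January 30, 2040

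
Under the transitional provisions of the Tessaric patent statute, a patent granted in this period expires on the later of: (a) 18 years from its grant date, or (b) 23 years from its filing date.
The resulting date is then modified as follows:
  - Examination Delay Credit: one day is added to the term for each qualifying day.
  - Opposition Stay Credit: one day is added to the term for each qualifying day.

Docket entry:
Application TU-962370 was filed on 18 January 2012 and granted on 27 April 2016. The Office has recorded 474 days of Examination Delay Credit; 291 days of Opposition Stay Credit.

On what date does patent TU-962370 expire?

(a) grant + 18 years → 27 April 2034.
(b) filing + 23 years → 18 January 2035.
Later of the two: 18 January 2035.
Examination Delay Credit: +474 days → 6 May 2036.
Opposition Stay Credit: +291 days → 21 February 2037.

February 21, 2037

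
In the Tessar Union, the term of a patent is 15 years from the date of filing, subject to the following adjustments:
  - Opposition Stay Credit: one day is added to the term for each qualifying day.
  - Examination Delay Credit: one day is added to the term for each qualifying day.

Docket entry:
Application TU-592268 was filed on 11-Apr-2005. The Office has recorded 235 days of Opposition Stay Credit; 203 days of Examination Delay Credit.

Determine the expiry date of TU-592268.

Base term: filing date + 15 years → 11 April 2020.
Opposition Stay Credit: +235 days → 2 December 2020.
Examination Delay Credit: +203 days → 23 June 2021.

2021-06-23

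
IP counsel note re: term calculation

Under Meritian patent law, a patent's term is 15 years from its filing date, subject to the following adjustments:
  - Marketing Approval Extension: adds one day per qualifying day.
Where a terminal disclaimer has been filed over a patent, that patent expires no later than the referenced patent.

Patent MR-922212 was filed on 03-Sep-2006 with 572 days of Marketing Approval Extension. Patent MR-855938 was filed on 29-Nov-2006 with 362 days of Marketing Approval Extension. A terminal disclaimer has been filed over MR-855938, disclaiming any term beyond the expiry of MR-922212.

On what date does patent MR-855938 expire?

Natural term of MR-855938:
  Base: filing + 15 years → 29 November 2021.
  Marketing Approval Extension: +362 days → 26 November 2022.
Expiry of referenced patent MR-922212:
  Base: filing + 15 years → 3 September 2021.
  Marketing Approval Extension: +572 days → 29 March 2023.
Terminal disclaimer: MR-855938 expires on the earlier of 26 November 2022 and 29 March 2023.

2022-11-26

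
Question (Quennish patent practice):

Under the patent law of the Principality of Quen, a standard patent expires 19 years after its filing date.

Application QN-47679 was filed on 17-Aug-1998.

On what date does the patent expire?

Filing date + 19 years → 17 August 2017.

August 17, 2017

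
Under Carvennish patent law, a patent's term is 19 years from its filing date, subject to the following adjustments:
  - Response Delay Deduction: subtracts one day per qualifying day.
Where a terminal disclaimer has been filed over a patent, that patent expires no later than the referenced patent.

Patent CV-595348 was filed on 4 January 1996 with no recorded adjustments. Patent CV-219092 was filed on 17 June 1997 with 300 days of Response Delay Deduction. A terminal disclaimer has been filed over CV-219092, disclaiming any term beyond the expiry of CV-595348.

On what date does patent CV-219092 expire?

2015-01-04

Natural term of CV-219092:
  Base: filing + 19 years → 17 June 2016.
  Response Delay Deduction: −300 days → 22 August 2015.
Expiry of referenced patent CV-595348:
  Base: filing + 19 years → 4 January 2015.
Terminal disclaimer: CV-219092 expires on the earlier of 22 August 2015 and 4 January 2015.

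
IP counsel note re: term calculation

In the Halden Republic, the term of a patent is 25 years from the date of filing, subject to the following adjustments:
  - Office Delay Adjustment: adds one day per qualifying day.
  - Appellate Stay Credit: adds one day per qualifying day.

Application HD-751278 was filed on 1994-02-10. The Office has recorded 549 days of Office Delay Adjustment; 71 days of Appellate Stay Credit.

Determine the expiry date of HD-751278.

Base term: filing date + 25 years → 10 February 2019.
Office Delay Adjustment: +549 days → 12 August 2020.
Appellate Stay Credit: +71 days → 22 October 2020.

October 22, 2020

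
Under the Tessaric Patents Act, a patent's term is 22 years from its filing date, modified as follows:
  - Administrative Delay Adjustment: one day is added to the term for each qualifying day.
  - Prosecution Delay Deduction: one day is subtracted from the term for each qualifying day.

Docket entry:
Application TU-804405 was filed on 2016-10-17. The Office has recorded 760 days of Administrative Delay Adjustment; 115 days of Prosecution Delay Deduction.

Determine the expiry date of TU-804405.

July 23, 2040

Base term: filing date + 22 years → 17 October 2038.
Administrative Delay Adjustment: +760 days → 15 November 2040.
Prosecution Delay Deduction: −115 days → 23 July 2040.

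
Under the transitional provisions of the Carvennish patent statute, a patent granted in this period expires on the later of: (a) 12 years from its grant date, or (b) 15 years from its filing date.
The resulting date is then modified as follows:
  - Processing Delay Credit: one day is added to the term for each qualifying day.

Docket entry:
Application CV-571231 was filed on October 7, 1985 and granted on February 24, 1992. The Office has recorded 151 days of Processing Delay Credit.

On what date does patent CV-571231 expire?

2004-07-24

(a) grant + 12 years → 24 February 2004.
(b) filing + 15 years → 7 October 2000.
Later of the two: 24 February 2004.
Processing Delay Credit: +151 days → 24 July 2004.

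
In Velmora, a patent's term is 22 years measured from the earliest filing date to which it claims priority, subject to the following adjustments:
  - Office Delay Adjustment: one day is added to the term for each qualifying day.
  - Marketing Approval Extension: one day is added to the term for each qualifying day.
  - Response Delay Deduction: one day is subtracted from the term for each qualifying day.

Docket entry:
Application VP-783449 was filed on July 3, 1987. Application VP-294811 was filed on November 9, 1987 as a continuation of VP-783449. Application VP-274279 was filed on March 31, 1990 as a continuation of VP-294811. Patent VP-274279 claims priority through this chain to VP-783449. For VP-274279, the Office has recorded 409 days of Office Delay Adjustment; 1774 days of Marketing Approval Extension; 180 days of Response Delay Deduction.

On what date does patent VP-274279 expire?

2014-12-27

Earliest priority filing: 3 July 1987.
Base term: 3 July 1987 + 22 years → 3 July 2009.
Office Delay Adjustment: +409 days → 16 August 2010.
Marketing Approval Extension: +1774 days → 25 June 2015.
Response Delay Deduction: −180 days → 27 December 2014.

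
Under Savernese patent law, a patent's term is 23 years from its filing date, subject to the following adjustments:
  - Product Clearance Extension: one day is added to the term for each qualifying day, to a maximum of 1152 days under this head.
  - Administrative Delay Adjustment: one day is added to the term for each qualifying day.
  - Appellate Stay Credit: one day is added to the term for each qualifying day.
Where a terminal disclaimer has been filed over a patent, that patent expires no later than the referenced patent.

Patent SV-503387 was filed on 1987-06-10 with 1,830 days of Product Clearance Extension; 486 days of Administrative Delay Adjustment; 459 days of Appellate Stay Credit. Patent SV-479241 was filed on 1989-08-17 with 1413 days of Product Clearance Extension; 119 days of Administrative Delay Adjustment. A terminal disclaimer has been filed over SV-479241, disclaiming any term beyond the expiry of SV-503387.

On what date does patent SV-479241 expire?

Natural term of SV-479241:
  Base: filing + 23 years → 17 August 2012.
  Product Clearance Extension: 1413 days claimed exceeds the 1152-day cap, so +1152 days → 13 October 2015.
  Administrative Delay Adjustment: +119 days → 9 February 2016.
Expiry of referenced patent SV-503387:
  Base: filing + 23 years → 10 June 2010.
  Product Clearance Extension: 1830 days claimed exceeds the 1152-day cap, so +1152 days → 5 August 2013.
  Administrative Delay Adjustment: +486 days → 4 December 2014.
  Appellate Stay Credit: +459 days → 7 March 2016.
Terminal disclaimer: SV-479241 expires on the earlier of 9 February 2016 and 7 March 2016.

February 9, 2016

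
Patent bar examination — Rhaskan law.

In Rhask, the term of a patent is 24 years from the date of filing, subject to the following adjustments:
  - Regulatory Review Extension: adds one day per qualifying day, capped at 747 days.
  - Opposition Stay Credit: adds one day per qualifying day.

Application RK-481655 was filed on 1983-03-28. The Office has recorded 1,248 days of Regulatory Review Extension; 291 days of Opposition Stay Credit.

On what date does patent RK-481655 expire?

Base term: filing date + 24 years → 28 March 2007.
Regulatory Review Extension: 1248 days claimed exceeds the 747-day cap, so +747 days → 13 April 2009.
Opposition Stay Credit: +291 days → 29 January 2010.

2010-01-29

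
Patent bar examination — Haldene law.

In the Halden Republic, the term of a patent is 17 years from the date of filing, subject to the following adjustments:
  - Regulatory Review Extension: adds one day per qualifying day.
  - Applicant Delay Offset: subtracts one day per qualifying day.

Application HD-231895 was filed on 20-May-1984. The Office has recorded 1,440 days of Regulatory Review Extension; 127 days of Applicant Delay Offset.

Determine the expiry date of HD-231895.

December 23, 2004

Base term: filing date + 17 years → 20 May 2001.
Regulatory Review Extension: +1440 days → 29 April 2005.
Applicant Delay Offset: −127 days → 23 December 2004.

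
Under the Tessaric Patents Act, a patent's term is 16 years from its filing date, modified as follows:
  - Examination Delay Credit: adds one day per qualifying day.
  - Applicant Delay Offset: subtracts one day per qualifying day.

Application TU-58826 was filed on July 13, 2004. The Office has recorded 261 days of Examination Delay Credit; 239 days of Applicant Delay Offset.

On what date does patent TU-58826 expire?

2020-08-04

Base term: filing date + 16 years → 13 July 2020.
Examination Delay Credit: +261 days → 31 March 2021.
Applicant Delay Offset: −239 days → 4 August 2020.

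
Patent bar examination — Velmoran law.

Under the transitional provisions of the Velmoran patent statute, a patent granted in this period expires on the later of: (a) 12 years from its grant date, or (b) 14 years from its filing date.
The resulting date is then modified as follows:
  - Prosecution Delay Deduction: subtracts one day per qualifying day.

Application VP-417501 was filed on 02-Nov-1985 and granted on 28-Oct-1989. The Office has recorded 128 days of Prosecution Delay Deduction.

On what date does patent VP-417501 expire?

2001-06-22

(a) grant + 12 years → 28 October 2001.
(b) filing + 14 years → 2 November 1999.
Later of the two: 28 October 2001.
Prosecution Delay Deduction: −128 days → 22 June 2001.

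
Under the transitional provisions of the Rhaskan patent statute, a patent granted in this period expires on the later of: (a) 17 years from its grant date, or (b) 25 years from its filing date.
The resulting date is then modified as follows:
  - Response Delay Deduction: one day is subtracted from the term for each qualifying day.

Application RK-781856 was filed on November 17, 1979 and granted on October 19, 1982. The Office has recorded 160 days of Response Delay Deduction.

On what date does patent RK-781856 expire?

2004-06-10

(a) grant + 17 years → 19 October 1999.
(b) filing + 25 years → 17 November 2004.
Later of the two: 17 November 2004.
Response Delay Deduction: −160 days → 10 June 2004.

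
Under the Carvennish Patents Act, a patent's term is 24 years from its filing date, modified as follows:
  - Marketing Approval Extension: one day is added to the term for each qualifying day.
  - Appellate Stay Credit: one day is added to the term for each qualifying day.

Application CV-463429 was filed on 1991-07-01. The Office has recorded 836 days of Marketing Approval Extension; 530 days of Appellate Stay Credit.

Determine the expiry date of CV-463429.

2019-03-28

Base term: filing date + 24 years → 1 July 2015.
Marketing Approval Extension: +836 days → 14 October 2017.
Appellate Stay Credit: +530 days → 28 March 2019.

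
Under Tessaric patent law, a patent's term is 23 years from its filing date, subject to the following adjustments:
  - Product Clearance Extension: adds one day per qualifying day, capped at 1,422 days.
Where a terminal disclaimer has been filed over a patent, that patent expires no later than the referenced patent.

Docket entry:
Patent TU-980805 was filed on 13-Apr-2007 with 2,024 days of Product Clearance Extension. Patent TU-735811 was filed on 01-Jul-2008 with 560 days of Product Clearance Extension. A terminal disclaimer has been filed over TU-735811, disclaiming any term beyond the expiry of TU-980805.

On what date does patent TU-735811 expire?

January 11, 2033

Natural term of TU-735811:
  Base: filing + 23 years → 1 July 2031.
  Product Clearance Extension: 560 days (within the 1422-day cap) → +560 days → 11 January 2033.
Expiry of referenced patent TU-980805:
  Base: filing + 23 years → 13 April 2030.
  Product Clearance Extension: 2024 days claimed exceeds the 1422-day cap, so +1422 days → 5 March 2034.
Terminal disclaimer: TU-735811 expires on the earlier of 11 January 2033 and 5 March 2034.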